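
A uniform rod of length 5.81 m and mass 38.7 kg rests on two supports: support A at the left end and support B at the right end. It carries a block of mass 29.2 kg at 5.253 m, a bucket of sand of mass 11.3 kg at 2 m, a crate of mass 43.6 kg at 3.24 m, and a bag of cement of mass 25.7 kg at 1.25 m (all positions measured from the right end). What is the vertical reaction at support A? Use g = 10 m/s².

R_A ≈ 795 N

About support B:
Beam weight: 38.7 × 10 = 387 N down at 2.905 m → arm 2.905 m, τ = 387 × 2.905 = 1124 N·m counterclockwise.
Block: 29.2 × 10 = 292 N down at 5.253 m → arm 5.253 m, τ = 292 × 5.253 = 1534 N·m counterclockwise.
Bucket of sand: 11.3 × 10 = 113 N down at 2 m → arm 2 m, τ = 113 × 2 = 226 N·m counterclockwise.
Crate: 43.6 × 10 = 436 N down at 3.24 m → arm 3.24 m, τ = 436 × 3.24 = 1413 N·m counterclockwise.
Bag of cement: 25.7 × 10 = 257 N down at 1.25 m → arm 1.25 m, τ = 257 × 1.25 = 321.2 N·m counterclockwise.
Net load moment about support B = 4618 N·m counterclockwise.
Reaction R at support A is upward at 5.81 m, arm 5.81 m → moment R × 5.81 clockwise.
Balancing moments: R × 5.81 = 4618, giving R = 795 N.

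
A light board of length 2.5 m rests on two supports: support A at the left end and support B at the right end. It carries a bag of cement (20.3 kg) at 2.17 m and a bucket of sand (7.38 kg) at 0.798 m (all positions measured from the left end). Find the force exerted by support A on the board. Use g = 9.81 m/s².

R_A ≈ 75.6 N

Take moments about support B.
Bag of cement: 20.3 × 9.81 = 199.1 N down at 2.17 m → arm 0.33 m, τ = 199.1 × 0.33 = 65.7 N·m counterclockwise.
Bucket of sand: 7.38 × 9.81 = 72.4 N down at 0.798 m → arm 1.702 m, τ = 72.4 × 1.702 = 123.2 N·m counterclockwise.
Net load moment about support B = 188.9 N·m counterclockwise.
Reaction R at support A is upward at 0 m, arm 2.5 m → moment R × 2.5 clockwise.
Balancing moments: R × 2.5 = 188.9, giving R = 75.6 N.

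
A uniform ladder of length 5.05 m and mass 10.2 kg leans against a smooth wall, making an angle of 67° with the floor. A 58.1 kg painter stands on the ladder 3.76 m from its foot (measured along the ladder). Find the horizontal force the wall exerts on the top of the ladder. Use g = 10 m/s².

Sum moments about the foot of the ladder (the floor normal and friction both act there and drop out).
Ladder weight 10.2×10 = 102 N acts at 2.525 m along the ladder; its horizontal arm is 2.525·cos67° = 0.9866 m → τ = 100.6 N·m clockwise.
Painter: 58.1×10 = 581 N at 3.76 m → arm 1.469 m → τ = 853.5 N·m clockwise.
Wall normal N acts horizontally at the top; its moment arm is the height L sinθ = 5.05·sin67° = 4.649 m, counterclockwise.
Balancing moments: N × 4.649 = 954.1, giving N = 205 N.

N_wall ≈ 205 N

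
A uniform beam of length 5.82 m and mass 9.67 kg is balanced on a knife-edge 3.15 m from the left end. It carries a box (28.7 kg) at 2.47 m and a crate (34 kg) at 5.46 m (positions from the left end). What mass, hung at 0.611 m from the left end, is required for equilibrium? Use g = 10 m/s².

Choose the knife-edge (at 3.15 m from the left end) as the axis so the support reaction has zero arm there.
Beam weight: 9.67 × 10 = 96.7 N down at 2.91 m → arm 0.24 m, τ = 96.7 × 0.24 = 23.21 N·m counterclockwise.
Box: 28.7 × 10 = 287 N down at 2.47 m → arm 0.68 m, τ = 287 × 0.68 = 195.2 N·m counterclockwise.
Crate: 34 × 10 = 340 N down at 5.46 m → arm 2.31 m, τ = 340 × 2.31 = 785.4 N·m clockwise.
Net moment of known loads = 567 N·m clockwise.
An unknown mass m at 0.611 m has arm 2.539 m; its moment is m·g·2.539 counterclockwise.
Balancing moments: m × 10 × 2.539 = 567, giving m = 567 / (10 × 2.539) = 22.3 kg.

m ≈ 22.3 kg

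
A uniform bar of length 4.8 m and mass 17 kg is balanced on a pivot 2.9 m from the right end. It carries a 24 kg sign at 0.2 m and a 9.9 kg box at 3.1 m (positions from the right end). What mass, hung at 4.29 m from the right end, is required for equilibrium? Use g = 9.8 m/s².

Choose the pivot (at 2.9 m from the right end) as the axis so the support reaction has zero arm there.
Beam weight: 17 × 9.8 = 166.6 N down at 2.4 m → arm 0.5 m, τ = 166.6 × 0.5 = 83.3 N·m clockwise.
Sign: 24 × 9.8 = 235.2 N down at 0.2 m → arm 2.7 m, τ = 235.2 × 2.7 = 635 N·m clockwise.
Box: 9.9 × 9.8 = 97.02 N down at 3.1 m → arm 0.2 m, τ = 97.02 × 0.2 = 19.4 N·m counterclockwise.
Net moment of known loads = 698.9 N·m clockwise.
An unknown mass m at 4.29 m has arm 1.39 m; its moment is m·g·1.39 counterclockwise.
Στ = 0 ⇒ m × 9.8 × 1.39 = 698.9 ⇒ m = 698.9 / (9.8 × 1.39) = 51.3 kg.

m ≈ 51.3 kg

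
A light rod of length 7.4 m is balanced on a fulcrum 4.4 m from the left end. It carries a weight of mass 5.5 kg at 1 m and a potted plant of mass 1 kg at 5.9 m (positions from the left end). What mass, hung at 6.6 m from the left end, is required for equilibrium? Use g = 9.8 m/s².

Take moments about the fulcrum (at 4.4 m from the left end).
Weight: 5.5 × 9.8 = 53.9 N down at 1 m → arm 3.4 m, τ = 53.9 × 3.4 = 183.3 N·m counterclockwise.
Potted plant: 1 × 9.8 = 9.8 N down at 5.9 m → arm 1.5 m, τ = 9.8 × 1.5 = 14.7 N·m clockwise.
Net moment of known loads = 168.6 N·m counterclockwise.
An unknown mass m at 6.6 m has arm 2.2 m; its moment is m·g·2.2 clockwise.
Στ = 0 ⇒ m × 9.8 × 2.2 = 168.6 ⇒ m = 168.6 / (9.8 × 2.2) = 7.82 kg.

m ≈ 7.82 kg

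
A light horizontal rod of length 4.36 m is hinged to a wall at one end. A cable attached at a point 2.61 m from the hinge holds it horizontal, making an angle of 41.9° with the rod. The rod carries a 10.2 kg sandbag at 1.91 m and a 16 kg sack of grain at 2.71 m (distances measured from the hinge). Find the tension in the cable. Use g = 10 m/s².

T ≈ 361 N

About the hinge:
Sandbag: 10.2 × 10 = 102 N down at 1.91 m → arm 1.91 m, τ = 102 × 1.91 = 194.8 N·m clockwise.
Sack of grain: 16 × 10 = 160 N down at 2.71 m → arm 2.71 m, τ = 160 × 2.71 = 433.6 N·m clockwise.
Total clockwise load moment = 628.4 N·m.
The cable tension T acts at 2.61 m; only its component perpendicular to the rod, T sinθ, produces torque. sin 41.9° = 0.6678.
Balancing moments: T × 2.61 × 0.6678 = 628.4, giving T = 628.4 / 1.743 = 361 N.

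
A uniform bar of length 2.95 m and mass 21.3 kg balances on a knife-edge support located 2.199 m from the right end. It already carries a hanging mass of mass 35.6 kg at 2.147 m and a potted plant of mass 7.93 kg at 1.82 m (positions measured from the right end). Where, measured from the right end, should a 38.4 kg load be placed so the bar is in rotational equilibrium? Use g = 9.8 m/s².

About the knife-edge support (at 2.199 m from the right end):
Beam weight: 21.3 × 9.8 = 208.7 N down at 1.475 m → arm 0.724 m, τ = 208.7 × 0.724 = 151.1 N·m clockwise.
Hanging mass: 35.6 × 9.8 = 348.9 N down at 2.147 m → arm 0.052 m, τ = 348.9 × 0.052 = 18.14 N·m clockwise.
Potted plant: 7.93 × 9.8 = 77.71 N down at 1.82 m → arm 0.379 m, τ = 77.71 × 0.379 = 29.45 N·m clockwise.
Net moment of existing loads = 198.7 N·m clockwise.
The load weighs 38.4 × 9.8 = 376.3 N and must supply an equal counterclockwise moment, so its lever arm about the knife-edge support is 198.7 / 376.3 = 0.528 m.
That puts it at 2.199 + 0.528 = 2.73 m from the right end.

x ≈ 2.73 m from the right end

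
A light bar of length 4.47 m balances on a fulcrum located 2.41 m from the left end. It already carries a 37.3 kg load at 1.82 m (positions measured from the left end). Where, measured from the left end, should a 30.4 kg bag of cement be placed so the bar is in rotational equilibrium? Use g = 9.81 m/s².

Take moments about the fulcrum (at 2.41 m from the left end).
Load: 37.3 × 9.81 = 365.9 N down at 1.82 m → arm 0.59 m, τ = 365.9 × 0.59 = 215.9 N·m counterclockwise.
Net moment of existing loads = 215.9 N·m counterclockwise.
The bag of cement weighs 30.4 × 9.81 = 298.2 N and must supply an equal clockwise moment, so its lever arm about the fulcrum is 215.9 / 298.2 = 0.724 m.
That puts it at 2.41 + 0.724 = 3.13 m from the left end.

x ≈ 3.13 m from the left end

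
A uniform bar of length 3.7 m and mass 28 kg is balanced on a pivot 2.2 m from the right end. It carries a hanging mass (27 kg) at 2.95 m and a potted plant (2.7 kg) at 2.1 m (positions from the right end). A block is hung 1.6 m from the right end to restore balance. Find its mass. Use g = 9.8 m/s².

Take moments about the pivot (at 2.2 m from the right end).
Beam weight: 28 × 9.8 = 274.4 N down at 1.85 m → arm 0.35 m, τ = 274.4 × 0.35 = 96.04 N·m clockwise.
Hanging mass: 27 × 9.8 = 264.6 N down at 2.95 m → arm 0.75 m, τ = 264.6 × 0.75 = 198.5 N·m counterclockwise.
Potted plant: 2.7 × 9.8 = 26.46 N down at 2.1 m → arm 0.1 m, τ = 26.46 × 0.1 = 2.646 N·m clockwise.
Net moment of known loads = 99.81 N·m counterclockwise.
An unknown mass m at 1.6 m has arm 0.6 m; its moment is m·g·0.6 clockwise.
Setting net torque to zero: m × 9.8 × 0.6 = 99.81 → m = 99.81 / (9.8 × 0.6) = 17 kg.

m ≈ 17 kg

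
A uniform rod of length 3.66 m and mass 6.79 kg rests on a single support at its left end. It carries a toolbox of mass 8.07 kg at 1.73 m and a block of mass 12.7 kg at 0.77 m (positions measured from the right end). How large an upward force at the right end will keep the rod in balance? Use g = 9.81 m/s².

Taking torques about the left end:
Beam weight: 6.79 × 9.81 = 66.61 N down at 1.83 m → arm 1.83 m, τ = 66.61 × 1.83 = 121.9 N·m clockwise.
Toolbox: 8.07 × 9.81 = 79.17 N down at 1.73 m → arm 1.93 m, τ = 79.17 × 1.93 = 152.8 N·m clockwise.
Block: 12.7 × 9.81 = 124.6 N down at 0.77 m → arm 2.89 m, τ = 124.6 × 2.89 = 360.1 N·m clockwise.
Net moment of the loads = 634.8 N·m clockwise.
The upward force F acts at the right end, arm 3.66 m, giving F × 3.66 counterclockwise.
Balancing moments: F × 3.66 = 634.8, giving F = 634.8 / 3.66 = 173 N.

F ≈ 173 N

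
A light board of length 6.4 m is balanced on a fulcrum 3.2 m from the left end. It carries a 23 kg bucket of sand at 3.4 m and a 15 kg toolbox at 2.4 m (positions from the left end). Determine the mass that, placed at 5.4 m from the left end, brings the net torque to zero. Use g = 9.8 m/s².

m ≈ 3.36 kg

Choose the fulcrum (at 3.2 m from the left end) as the axis so the support reaction has zero arm there.
Bucket of sand: 23 × 9.8 = 225.4 N down at 3.4 m → arm 0.2 m, τ = 225.4 × 0.2 = 45.08 N·m clockwise.
Toolbox: 15 × 9.8 = 147 N down at 2.4 m → arm 0.8 m, τ = 147 × 0.8 = 117.6 N·m counterclockwise.
Net moment of known loads = 72.52 N·m counterclockwise.
An unknown mass m at 5.4 m has arm 2.2 m; its moment is m·g·2.2 clockwise.
Balancing moments: m × 9.8 × 2.2 = 72.52, giving m = 72.52 / (9.8 × 2.2) = 3.36 kg.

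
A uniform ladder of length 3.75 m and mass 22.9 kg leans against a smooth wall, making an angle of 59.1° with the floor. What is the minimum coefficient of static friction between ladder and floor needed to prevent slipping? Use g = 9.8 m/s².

Sum moments about the foot of the ladder (the floor normal and friction both act there and drop out).
Ladder weight 22.9×9.8 = 224.4 N acts at 1.875 m along the ladder; its horizontal arm is 1.875·cos59.1° = 0.9629 m → τ = 216.1 N·m clockwise.
Wall normal N acts horizontally at the top; its moment arm is the height L sinθ = 3.75·sin59.1° = 3.218 m, counterclockwise.
Στ = 0 ⇒ N × 3.218 = 216.1 ⇒ N = 67.15 N.
ΣFx = 0 ⇒ f = N_wall = 67.15 N. ΣFy = 0 ⇒ N_floor = 224.4 N.
μ_min = f / N_floor = 67.15 / 224.4 = 0.299.

μ_min ≈ 0.299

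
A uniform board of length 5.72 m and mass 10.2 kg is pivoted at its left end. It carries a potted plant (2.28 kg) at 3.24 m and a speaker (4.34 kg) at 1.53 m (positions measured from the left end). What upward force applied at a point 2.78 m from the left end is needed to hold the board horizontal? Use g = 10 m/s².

Take moments about the left end.
Beam weight: 10.2 × 10 = 102 N down at 2.86 m → arm 2.86 m, τ = 102 × 2.86 = 291.7 N·m clockwise.
Potted plant: 2.28 × 10 = 22.8 N down at 3.24 m → arm 3.24 m, τ = 22.8 × 3.24 = 73.87 N·m clockwise.
Speaker: 4.34 × 10 = 43.4 N down at 1.53 m → arm 1.53 m, τ = 43.4 × 1.53 = 66.4 N·m clockwise.
Net moment of the loads = 432 N·m clockwise.
The upward force F acts at a point 2.78 m from the left end, arm 2.78 m, giving F × 2.78 counterclockwise.
For rotational equilibrium, F × 2.78 = 432, so F = 432 / 2.78 = 155 N.

F ≈ 155 N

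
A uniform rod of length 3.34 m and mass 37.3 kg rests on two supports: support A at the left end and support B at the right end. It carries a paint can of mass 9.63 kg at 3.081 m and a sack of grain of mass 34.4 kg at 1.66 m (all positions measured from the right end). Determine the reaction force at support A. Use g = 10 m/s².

Taking torques about support B:
Beam weight: 37.3 × 10 = 373 N down at 1.67 m → arm 1.67 m, τ = 373 × 1.67 = 622.9 N·m counterclockwise.
Paint can: 9.63 × 10 = 96.3 N down at 3.081 m → arm 3.081 m, τ = 96.3 × 3.081 = 296.7 N·m counterclockwise.
Sack of grain: 34.4 × 10 = 344 N down at 1.66 m → arm 1.66 m, τ = 344 × 1.66 = 571 N·m counterclockwise.
Net load moment about support B = 1491 N·m counterclockwise.
Reaction R at support A is upward at 3.34 m, arm 3.34 m → moment R × 3.34 clockwise.
Στ = 0 ⇒ R × 3.34 = 1491 ⇒ R = 446 N.

R_A ≈ 446 N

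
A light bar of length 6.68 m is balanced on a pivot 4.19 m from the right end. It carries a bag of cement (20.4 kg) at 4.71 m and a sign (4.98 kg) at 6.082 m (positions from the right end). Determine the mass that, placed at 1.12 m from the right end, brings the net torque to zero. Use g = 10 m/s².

m ≈ 6.52 kg

About the pivot (at 4.19 m from the right end):
Bag of cement: 20.4 × 10 = 204 N down at 4.71 m → arm 0.52 m, τ = 204 × 0.52 = 106.1 N·m counterclockwise.
Sign: 4.98 × 10 = 49.8 N down at 6.082 m → arm 1.892 m, τ = 49.8 × 1.892 = 94.22 N·m counterclockwise.
Net moment of known loads = 200.3 N·m counterclockwise.
An unknown mass m at 1.12 m has arm 3.07 m; its moment is m·g·3.07 clockwise.
Balancing moments: m × 10 × 3.07 = 200.3, giving m = 200.3 / (10 × 3.07) = 6.52 kg.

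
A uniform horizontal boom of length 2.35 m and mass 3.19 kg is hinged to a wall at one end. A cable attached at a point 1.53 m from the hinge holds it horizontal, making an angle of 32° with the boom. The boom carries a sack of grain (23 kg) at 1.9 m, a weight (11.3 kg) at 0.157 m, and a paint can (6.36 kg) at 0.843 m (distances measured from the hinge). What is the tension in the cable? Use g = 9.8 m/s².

About the hinge:
Beam weight: 3.19 × 9.8 = 31.26 N down at 1.175 m → arm 1.175 m, τ = 31.26 × 1.175 = 36.73 N·m clockwise.
Sack of grain: 23 × 9.8 = 225.4 N down at 1.9 m → arm 1.9 m, τ = 225.4 × 1.9 = 428.3 N·m clockwise.
Weight: 11.3 × 9.8 = 110.7 N down at 0.157 m → arm 0.157 m, τ = 110.7 × 0.157 = 17.38 N·m clockwise.
Paint can: 6.36 × 9.8 = 62.33 N down at 0.843 m → arm 0.843 m, τ = 62.33 × 0.843 = 52.54 N·m clockwise.
Total clockwise load moment = 535 N·m.
The cable tension T acts at 1.53 m; only its component perpendicular to the boom, T sinθ, produces torque. sin 32° = 0.5299.
For rotational equilibrium, T × 1.53 × 0.5299 = 535, so T = 535 / 0.8107 = 660 N.

T ≈ 660 N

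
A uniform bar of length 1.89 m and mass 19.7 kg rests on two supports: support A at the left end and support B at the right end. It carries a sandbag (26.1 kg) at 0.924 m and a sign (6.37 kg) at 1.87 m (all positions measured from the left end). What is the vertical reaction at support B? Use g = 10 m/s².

About support A:
Beam weight: 19.7 × 10 = 197 N down at 0.945 m → arm 0.945 m, τ = 197 × 0.945 = 186.2 N·m clockwise.
Sandbag: 26.1 × 10 = 261 N down at 0.924 m → arm 0.924 m, τ = 261 × 0.924 = 241.2 N·m clockwise.
Sign: 6.37 × 10 = 63.7 N down at 1.87 m → arm 1.87 m, τ = 63.7 × 1.87 = 119.1 N·m clockwise.
Net load moment about support A = 546.5 N·m clockwise.
Reaction R at support B is upward at 1.89 m, arm 1.89 m → moment R × 1.89 counterclockwise.
For rotational equilibrium, R × 1.89 = 546.5, so R = 289 N.

R_B ≈ 289 N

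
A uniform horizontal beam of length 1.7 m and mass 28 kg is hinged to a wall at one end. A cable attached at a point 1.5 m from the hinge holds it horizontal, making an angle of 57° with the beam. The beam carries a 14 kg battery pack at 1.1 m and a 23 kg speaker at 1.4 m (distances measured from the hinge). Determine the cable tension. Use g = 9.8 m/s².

Choose the hinge as the axis so the unknown hinge reaction has zero arm there.
Beam weight: 28 × 9.8 = 274.4 N down at 0.85 m → arm 0.85 m, τ = 274.4 × 0.85 = 233.2 N·m clockwise.
Battery pack: 14 × 9.8 = 137.2 N down at 1.1 m → arm 1.1 m, τ = 137.2 × 1.1 = 150.9 N·m clockwise.
Speaker: 23 × 9.8 = 225.4 N down at 1.4 m → arm 1.4 m, τ = 225.4 × 1.4 = 315.6 N·m clockwise.
Total clockwise load moment = 699.7 N·m.
The cable tension T acts at 1.5 m; only its component perpendicular to the beam, T sinθ, produces torque. sin 57° = 0.8387.
Balancing moments: T × 1.5 × 0.8387 = 699.7, giving T = 699.7 / 1.258 = 556 N.

T ≈ 556 N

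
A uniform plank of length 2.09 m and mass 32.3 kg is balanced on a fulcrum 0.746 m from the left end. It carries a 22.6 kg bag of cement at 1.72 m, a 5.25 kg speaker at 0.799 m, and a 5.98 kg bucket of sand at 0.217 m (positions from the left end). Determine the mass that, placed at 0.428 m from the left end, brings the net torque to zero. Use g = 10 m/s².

m ≈ 90.5 kg

Take moments about the fulcrum (at 0.746 m from the left end).
Beam weight: 32.3 × 10 = 323 N down at 1.045 m → arm 0.299 m, τ = 323 × 0.299 = 96.58 N·m clockwise.
Bag of cement: 22.6 × 10 = 226 N down at 1.72 m → arm 0.974 m, τ = 226 × 0.974 = 220.1 N·m clockwise.
Speaker: 5.25 × 10 = 52.5 N down at 0.799 m → arm 0.053 m, τ = 52.5 × 0.053 = 2.782 N·m clockwise.
Bucket of sand: 5.98 × 10 = 59.8 N down at 0.217 m → arm 0.529 m, τ = 59.8 × 0.529 = 31.63 N·m counterclockwise.
Net moment of known loads = 287.8 N·m clockwise.
An unknown mass m at 0.428 m has arm 0.318 m; its moment is m·g·0.318 counterclockwise.
Στ = 0 ⇒ m × 10 × 0.318 = 287.8 ⇒ m = 287.8 / (10 × 0.318) = 90.5 kg.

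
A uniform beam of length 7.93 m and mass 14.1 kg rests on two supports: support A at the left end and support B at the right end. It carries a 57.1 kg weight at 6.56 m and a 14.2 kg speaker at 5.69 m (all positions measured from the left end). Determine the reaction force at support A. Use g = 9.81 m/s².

R_A ≈ 205 N

Choose support B as the axis so its reaction then has zero moment arm.
Beam weight: 14.1 × 9.81 = 138.3 N down at 3.965 m → arm 3.965 m, τ = 138.3 × 3.965 = 548.4 N·m counterclockwise.
Weight: 57.1 × 9.81 = 560.2 N down at 6.56 m → arm 1.37 m, τ = 560.2 × 1.37 = 767.5 N·m counterclockwise.
Speaker: 14.2 × 9.81 = 139.3 N down at 5.69 m → arm 2.24 m, τ = 139.3 × 2.24 = 312 N·m counterclockwise.
Net load moment about support B = 1628 N·m counterclockwise.
Reaction R at support A is upward at 0 m, arm 7.93 m → moment R × 7.93 clockwise.
Στ = 0 ⇒ R × 7.93 = 1628 ⇒ R = 205 N.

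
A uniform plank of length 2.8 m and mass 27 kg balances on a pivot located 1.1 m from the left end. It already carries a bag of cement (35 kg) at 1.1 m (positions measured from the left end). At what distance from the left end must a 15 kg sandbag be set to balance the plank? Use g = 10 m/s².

x ≈ 0.56 m from the left end

Choose the pivot (at 1.1 m from the left end) as the axis so the support reaction has zero arm there.
Beam weight: 27 × 10 = 270 N down at 1.4 m → arm 0.3 m, τ = 270 × 0.3 = 81 N·m clockwise.
Bag of cement: acts at the pivot, moment arm 0 → no torque.
Net moment of existing loads = 81 N·m clockwise.
The sandbag weighs 15 × 10 = 150 N and must supply an equal counterclockwise moment, so its lever arm about the pivot is 81 / 150 = 0.54 m.
That puts it at 1.1 − 0.54 = 0.56 m from the left end.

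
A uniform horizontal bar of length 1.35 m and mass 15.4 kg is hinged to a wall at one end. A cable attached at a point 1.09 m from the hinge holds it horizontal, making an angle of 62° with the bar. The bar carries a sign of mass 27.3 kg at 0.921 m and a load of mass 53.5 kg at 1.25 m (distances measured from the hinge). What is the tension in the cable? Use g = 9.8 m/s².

Choose the hinge as the axis so the unknown hinge reaction has zero arm there.
Beam weight: 15.4 × 9.8 = 150.9 N down at 0.675 m → arm 0.675 m, τ = 150.9 × 0.675 = 101.9 N·m clockwise.
Sign: 27.3 × 9.8 = 267.5 N down at 0.921 m → arm 0.921 m, τ = 267.5 × 0.921 = 246.4 N·m clockwise.
Load: 53.5 × 9.8 = 524.3 N down at 1.25 m → arm 1.25 m, τ = 524.3 × 1.25 = 655.4 N·m clockwise.
Total clockwise load moment = 1004 N·m.
The cable tension T acts at 1.09 m; only its component perpendicular to the bar, T sinθ, produces torque. sin 62° = 0.8829.
Στ = 0 ⇒ T × 1.09 × 0.8829 = 1004 ⇒ T = 1004 / 0.9624 = 1040 N.

T ≈ 1040 N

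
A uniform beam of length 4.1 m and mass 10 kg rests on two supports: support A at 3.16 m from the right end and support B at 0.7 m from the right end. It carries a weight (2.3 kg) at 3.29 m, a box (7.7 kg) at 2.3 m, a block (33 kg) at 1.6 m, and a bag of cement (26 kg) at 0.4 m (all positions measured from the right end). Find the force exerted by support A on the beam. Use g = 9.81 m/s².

Sum moments about support B (its reaction then has zero moment arm).
Beam weight: 10 × 9.81 = 98.1 N down at 2.05 m → arm 1.35 m, τ = 98.1 × 1.35 = 132.4 N·m counterclockwise.
Weight: 2.3 × 9.81 = 22.56 N down at 3.29 m → arm 2.59 m, τ = 22.56 × 2.59 = 58.43 N·m counterclockwise.
Box: 7.7 × 9.81 = 75.54 N down at 2.3 m → arm 1.6 m, τ = 75.54 × 1.6 = 120.9 N·m counterclockwise.
Block: 33 × 9.81 = 323.7 N down at 1.6 m → arm 0.9 m, τ = 323.7 × 0.9 = 291.3 N·m counterclockwise.
Bag of cement: 26 × 9.81 = 255.1 N down at 0.4 m → arm 0.3 m, τ = 255.1 × 0.3 = 76.53 N·m clockwise.
Net load moment about support B = 526.5 N·m counterclockwise.
Reaction R at support A is upward at 3.16 m, arm 2.46 m → moment R × 2.46 clockwise.
Setting net torque to zero: R × 2.46 = 526.5 → R = 214 N.

R_A ≈ 214 N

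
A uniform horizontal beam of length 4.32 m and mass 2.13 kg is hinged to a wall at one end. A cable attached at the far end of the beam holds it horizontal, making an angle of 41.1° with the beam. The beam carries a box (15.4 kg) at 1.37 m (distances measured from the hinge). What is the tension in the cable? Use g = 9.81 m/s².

Take moments about the hinge.
Beam weight: 2.13 × 9.81 = 20.9 N down at 2.16 m → arm 2.16 m, τ = 20.9 × 2.16 = 45.14 N·m clockwise.
Box: 15.4 × 9.81 = 151.1 N down at 1.37 m → arm 1.37 m, τ = 151.1 × 1.37 = 207 N·m clockwise.
Total clockwise load moment = 252.1 N·m.
The cable tension T acts at 4.32 m; only its component perpendicular to the beam, T sinθ, produces torque. sin 41.1° = 0.6574.
Στ = 0 ⇒ T × 4.32 × 0.6574 = 252.1 ⇒ T = 252.1 / 2.84 = 88.8 N.

T ≈ 88.8 N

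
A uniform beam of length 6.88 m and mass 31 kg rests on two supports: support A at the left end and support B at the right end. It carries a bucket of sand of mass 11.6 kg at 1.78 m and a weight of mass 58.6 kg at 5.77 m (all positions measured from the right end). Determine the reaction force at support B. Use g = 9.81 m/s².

Choose support A as the axis so its reaction then has zero moment arm.
Beam weight: 31 × 9.81 = 304.1 N down at 3.44 m → arm 3.44 m, τ = 304.1 × 3.44 = 1046 N·m clockwise.
Bucket of sand: 11.6 × 9.81 = 113.8 N down at 1.78 m → arm 5.1 m, τ = 113.8 × 5.1 = 580.4 N·m clockwise.
Weight: 58.6 × 9.81 = 574.9 N down at 5.77 m → arm 1.11 m, τ = 574.9 × 1.11 = 638.1 N·m clockwise.
Net load moment about support A = 2264 N·m clockwise.
Reaction R at support B is upward at 0 m, arm 6.88 m → moment R × 6.88 counterclockwise.
Setting net torque to zero: R × 6.88 = 2264 → R = 329 N.

R_B ≈ 329 N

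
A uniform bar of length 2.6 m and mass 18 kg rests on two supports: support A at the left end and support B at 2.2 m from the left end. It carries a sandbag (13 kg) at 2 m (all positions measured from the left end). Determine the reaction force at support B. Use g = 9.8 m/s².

R_B ≈ 220 N

Take moments about support A.
Beam weight: 18 × 9.8 = 176.4 N down at 1.3 m → arm 1.3 m, τ = 176.4 × 1.3 = 229.3 N·m clockwise.
Sandbag: 13 × 9.8 = 127.4 N down at 2 m → arm 2 m, τ = 127.4 × 2 = 254.8 N·m clockwise.
Net load moment about support A = 484.1 N·m clockwise.
Reaction R at support B is upward at 2.2 m, arm 2.2 m → moment R × 2.2 counterclockwise.
Στ = 0 ⇒ R × 2.2 = 484.1 ⇒ R = 220 N.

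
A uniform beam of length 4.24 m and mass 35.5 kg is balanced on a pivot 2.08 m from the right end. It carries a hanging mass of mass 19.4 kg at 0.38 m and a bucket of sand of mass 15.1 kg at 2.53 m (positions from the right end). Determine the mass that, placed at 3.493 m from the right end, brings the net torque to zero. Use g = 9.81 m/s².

m ≈ 17.5 kg

About the pivot (at 2.08 m from the right end):
Beam weight: 35.5 × 9.81 = 348.3 N down at 2.12 m → arm 0.04 m, τ = 348.3 × 0.04 = 13.93 N·m counterclockwise.
Hanging mass: 19.4 × 9.81 = 190.3 N down at 0.38 m → arm 1.7 m, τ = 190.3 × 1.7 = 323.5 N·m clockwise.
Bucket of sand: 15.1 × 9.81 = 148.1 N down at 2.53 m → arm 0.45 m, τ = 148.1 × 0.45 = 66.64 N·m counterclockwise.
Net moment of known loads = 242.9 N·m clockwise.
An unknown mass m at 3.493 m has arm 1.413 m; its moment is m·g·1.413 counterclockwise.
Setting net torque to zero: m × 9.81 × 1.413 = 242.9 → m = 242.9 / (9.81 × 1.413) = 17.5 kg.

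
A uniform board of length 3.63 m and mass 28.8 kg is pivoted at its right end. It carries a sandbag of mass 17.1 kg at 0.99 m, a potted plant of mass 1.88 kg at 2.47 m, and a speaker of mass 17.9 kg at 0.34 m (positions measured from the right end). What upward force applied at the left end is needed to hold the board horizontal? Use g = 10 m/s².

Take moments about the right end.
Beam weight: 28.8 × 10 = 288 N down at 1.815 m → arm 1.815 m, τ = 288 × 1.815 = 522.7 N·m counterclockwise.
Sandbag: 17.1 × 10 = 171 N down at 0.99 m → arm 0.99 m, τ = 171 × 0.99 = 169.3 N·m counterclockwise.
Potted plant: 1.88 × 10 = 18.8 N down at 2.47 m → arm 2.47 m, τ = 18.8 × 2.47 = 46.44 N·m counterclockwise.
Speaker: 17.9 × 10 = 179 N down at 0.34 m → arm 0.34 m, τ = 179 × 0.34 = 60.86 N·m counterclockwise.
Net moment of the loads = 799.3 N·m counterclockwise.
The upward force F acts at the left end, arm 3.63 m, giving F × 3.63 clockwise.
For rotational equilibrium, F × 3.63 = 799.3, so F = 799.3 / 3.63 = 220 N.

F ≈ 220 N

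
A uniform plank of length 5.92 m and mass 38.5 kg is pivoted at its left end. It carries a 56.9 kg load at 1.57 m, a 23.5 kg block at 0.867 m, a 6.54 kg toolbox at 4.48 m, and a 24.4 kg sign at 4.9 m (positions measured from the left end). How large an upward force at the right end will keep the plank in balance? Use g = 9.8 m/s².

F ≈ 617 N

Sum moments about the left end (the unknown pivot reaction has zero arm there).
Beam weight: 38.5 × 9.8 = 377.3 N down at 2.96 m → arm 2.96 m, τ = 377.3 × 2.96 = 1117 N·m clockwise.
Load: 56.9 × 9.8 = 557.6 N down at 1.57 m → arm 1.57 m, τ = 557.6 × 1.57 = 875.4 N·m clockwise.
Block: 23.5 × 9.8 = 230.3 N down at 0.867 m → arm 0.867 m, τ = 230.3 × 0.867 = 199.7 N·m clockwise.
Toolbox: 6.54 × 9.8 = 64.09 N down at 4.48 m → arm 4.48 m, τ = 64.09 × 4.48 = 287.1 N·m clockwise.
Sign: 24.4 × 9.8 = 239.1 N down at 4.9 m → arm 4.9 m, τ = 239.1 × 4.9 = 1172 N·m clockwise.
Net moment of the loads = 3651 N·m clockwise.
The upward force F acts at the right end, arm 5.92 m, giving F × 5.92 counterclockwise.
Balancing moments: F × 5.92 = 3651, giving F = 3651 / 5.92 = 617 N.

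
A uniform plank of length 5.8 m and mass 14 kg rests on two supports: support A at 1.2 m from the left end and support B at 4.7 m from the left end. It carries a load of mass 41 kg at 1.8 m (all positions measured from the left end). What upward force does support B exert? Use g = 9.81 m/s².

Choose support A as the axis so its reaction then has zero moment arm.
Beam weight: 14 × 9.81 = 137.3 N down at 2.9 m → arm 1.7 m, τ = 137.3 × 1.7 = 233.4 N·m clockwise.
Load: 41 × 9.81 = 402.2 N down at 1.8 m → arm 0.6 m, τ = 402.2 × 0.6 = 241.3 N·m clockwise.
Net load moment about support A = 474.7 N·m clockwise.
Reaction R at support B is upward at 4.7 m, arm 3.5 m → moment R × 3.5 counterclockwise.
Setting net torque to zero: R × 3.5 = 474.7 → R = 136 N.

R_B ≈ 136 N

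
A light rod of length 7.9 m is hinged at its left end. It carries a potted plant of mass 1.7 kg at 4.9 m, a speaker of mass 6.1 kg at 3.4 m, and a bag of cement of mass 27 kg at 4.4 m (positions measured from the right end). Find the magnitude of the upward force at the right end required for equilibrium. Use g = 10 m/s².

About the left end:
Potted plant: 1.7 × 10 = 17 N down at 4.9 m → arm 3 m, τ = 17 × 3 = 51 N·m clockwise.
Speaker: 6.1 × 10 = 61 N down at 3.4 m → arm 4.5 m, τ = 61 × 4.5 = 274.5 N·m clockwise.
Bag of cement: 27 × 10 = 270 N down at 4.4 m → arm 3.5 m, τ = 270 × 3.5 = 945 N·m clockwise.
Net moment of the loads = 1270 N·m clockwise.
The upward force F acts at the right end, arm 7.9 m, giving F × 7.9 counterclockwise.
Setting net torque to zero: F × 7.9 = 1270 → F = 1270 / 7.9 = 161 N.

F ≈ 161 N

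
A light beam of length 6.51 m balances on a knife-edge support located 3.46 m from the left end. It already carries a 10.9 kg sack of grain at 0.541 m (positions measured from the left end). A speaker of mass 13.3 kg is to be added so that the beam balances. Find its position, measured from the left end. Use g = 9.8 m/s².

Sum moments about the knife-edge support (at 3.46 m from the left end) (the support reaction has zero arm there).
Sack of grain: 10.9 × 9.8 = 106.8 N down at 0.541 m → arm 2.919 m, τ = 106.8 × 2.919 = 311.7 N·m counterclockwise.
Net moment of existing loads = 311.7 N·m counterclockwise.
The speaker weighs 13.3 × 9.8 = 130.3 N and must supply an equal clockwise moment, so its lever arm about the knife-edge support is 311.7 / 130.3 = 2.39 m.
That puts it at 3.46 + 2.39 = 5.85 m from the left end.

x ≈ 5.85 m from the left end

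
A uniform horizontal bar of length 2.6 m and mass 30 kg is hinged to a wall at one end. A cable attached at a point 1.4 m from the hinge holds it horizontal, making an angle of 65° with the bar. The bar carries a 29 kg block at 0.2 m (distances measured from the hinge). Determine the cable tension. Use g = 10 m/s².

About the hinge:
Beam weight: 30 × 10 = 300 N down at 1.3 m → arm 1.3 m, τ = 300 × 1.3 = 390 N·m clockwise.
Block: 29 × 10 = 290 N down at 0.2 m → arm 0.2 m, τ = 290 × 0.2 = 58 N·m clockwise.
Total clockwise load moment = 448 N·m.
The cable tension T acts at 1.4 m; only its component perpendicular to the bar, T sinθ, produces torque. sin 65° = 0.9063.
For rotational equilibrium, T × 1.4 × 0.9063 = 448, so T = 448 / 1.269 = 353 N.

T ≈ 353 N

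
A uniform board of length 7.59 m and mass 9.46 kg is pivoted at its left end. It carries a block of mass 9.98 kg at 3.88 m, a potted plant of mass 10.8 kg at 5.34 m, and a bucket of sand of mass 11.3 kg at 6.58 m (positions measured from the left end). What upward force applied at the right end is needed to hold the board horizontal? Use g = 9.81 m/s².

F ≈ 267 N

About the left end:
Beam weight: 9.46 × 9.81 = 92.8 N down at 3.795 m → arm 3.795 m, τ = 92.8 × 3.795 = 352.2 N·m clockwise.
Block: 9.98 × 9.81 = 97.9 N down at 3.88 m → arm 3.88 m, τ = 97.9 × 3.88 = 379.9 N·m clockwise.
Potted plant: 10.8 × 9.81 = 105.9 N down at 5.34 m → arm 5.34 m, τ = 105.9 × 5.34 = 565.5 N·m clockwise.
Bucket of sand: 11.3 × 9.81 = 110.9 N down at 6.58 m → arm 6.58 m, τ = 110.9 × 6.58 = 729.7 N·m clockwise.
Net moment of the loads = 2027 N·m clockwise.
The upward force F acts at the right end, arm 7.59 m, giving F × 7.59 counterclockwise.
For rotational equilibrium, F × 7.59 = 2027, so F = 2027 / 7.59 = 267 N.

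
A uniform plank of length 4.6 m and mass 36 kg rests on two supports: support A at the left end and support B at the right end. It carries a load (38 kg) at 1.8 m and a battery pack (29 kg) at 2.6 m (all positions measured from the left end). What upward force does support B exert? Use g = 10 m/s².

R_B ≈ 493 N

Sum moments about support A (its reaction then has zero moment arm).
Beam weight: 36 × 10 = 360 N down at 2.3 m → arm 2.3 m, τ = 360 × 2.3 = 828 N·m clockwise.
Load: 38 × 10 = 380 N down at 1.8 m → arm 1.8 m, τ = 380 × 1.8 = 684 N·m clockwise.
Battery pack: 29 × 10 = 290 N down at 2.6 m → arm 2.6 m, τ = 290 × 2.6 = 754 N·m clockwise.
Net load moment about support A = 2266 N·m clockwise.
Reaction R at support B is upward at 4.6 m, arm 4.6 m → moment R × 4.6 counterclockwise.
Balancing moments: R × 4.6 = 2266, giving R = 493 N.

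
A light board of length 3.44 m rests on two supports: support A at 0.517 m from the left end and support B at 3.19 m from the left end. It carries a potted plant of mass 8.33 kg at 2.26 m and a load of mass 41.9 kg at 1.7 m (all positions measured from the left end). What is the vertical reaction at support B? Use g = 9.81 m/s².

Choose support A as the axis so its reaction then has zero moment arm.
Potted plant: 8.33 × 9.81 = 81.72 N down at 2.26 m → arm 1.743 m, τ = 81.72 × 1.743 = 142.4 N·m clockwise.
Load: 41.9 × 9.81 = 411 N down at 1.7 m → arm 1.183 m, τ = 411 × 1.183 = 486.2 N·m clockwise.
Net load moment about support A = 628.6 N·m clockwise.
Reaction R at support B is upward at 3.19 m, arm 2.673 m → moment R × 2.673 counterclockwise.
Balancing moments: R × 2.673 = 628.6, giving R = 235 N.

R_B ≈ 235 N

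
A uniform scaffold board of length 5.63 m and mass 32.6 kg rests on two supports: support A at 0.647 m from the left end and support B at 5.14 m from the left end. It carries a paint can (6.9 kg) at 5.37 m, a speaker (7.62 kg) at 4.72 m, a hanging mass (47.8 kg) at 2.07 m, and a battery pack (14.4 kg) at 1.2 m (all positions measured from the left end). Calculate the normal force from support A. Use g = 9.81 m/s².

Choose support B as the axis so its reaction then has zero moment arm.
Beam weight: 32.6 × 9.81 = 319.8 N down at 2.815 m → arm 2.325 m, τ = 319.8 × 2.325 = 743.5 N·m counterclockwise.
Paint can: 6.9 × 9.81 = 67.69 N down at 5.37 m → arm 0.23 m, τ = 67.69 × 0.23 = 15.57 N·m clockwise.
Speaker: 7.62 × 9.81 = 74.75 N down at 4.72 m → arm 0.42 m, τ = 74.75 × 0.42 = 31.39 N·m counterclockwise.
Hanging mass: 47.8 × 9.81 = 468.9 N down at 2.07 m → arm 3.07 m, τ = 468.9 × 3.07 = 1440 N·m counterclockwise.
Battery pack: 14.4 × 9.81 = 141.3 N down at 1.2 m → arm 3.94 m, τ = 141.3 × 3.94 = 556.7 N·m counterclockwise.
Net load moment about support B = 2756 N·m counterclockwise.
Reaction R at support A is upward at 0.647 m, arm 4.493 m → moment R × 4.493 clockwise.
For rotational equilibrium, R × 4.493 = 2756, so R = 613 N.

R_A ≈ 613 N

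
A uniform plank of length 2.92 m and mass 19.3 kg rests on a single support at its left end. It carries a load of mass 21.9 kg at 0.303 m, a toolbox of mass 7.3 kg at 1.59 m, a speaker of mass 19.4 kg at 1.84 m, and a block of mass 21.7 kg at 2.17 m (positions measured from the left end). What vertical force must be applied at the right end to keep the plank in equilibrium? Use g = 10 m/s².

F ≈ 442 N

About the left end:
Beam weight: 19.3 × 10 = 193 N down at 1.46 m → arm 1.46 m, τ = 193 × 1.46 = 281.8 N·m clockwise.
Load: 21.9 × 10 = 219 N down at 0.303 m → arm 0.303 m, τ = 219 × 0.303 = 66.36 N·m clockwise.
Toolbox: 7.3 × 10 = 73 N down at 1.59 m → arm 1.59 m, τ = 73 × 1.59 = 116.1 N·m clockwise.
Speaker: 19.4 × 10 = 194 N down at 1.84 m → arm 1.84 m, τ = 194 × 1.84 = 357 N·m clockwise.
Block: 21.7 × 10 = 217 N down at 2.17 m → arm 2.17 m, τ = 217 × 2.17 = 470.9 N·m clockwise.
Net moment of the loads = 1292 N·m clockwise.
The upward force F acts at the right end, arm 2.92 m, giving F × 2.92 counterclockwise.
Balancing moments: F × 2.92 = 1292, giving F = 1292 / 2.92 = 442 N.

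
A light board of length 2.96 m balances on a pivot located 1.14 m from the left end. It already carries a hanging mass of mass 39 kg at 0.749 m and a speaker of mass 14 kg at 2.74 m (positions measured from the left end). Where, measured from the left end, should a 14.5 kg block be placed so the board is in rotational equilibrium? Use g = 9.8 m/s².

x ≈ 0.647 m from the left end

Taking torques about the pivot (at 1.14 m from the left end):
Hanging mass: 39 × 9.8 = 382.2 N down at 0.749 m → arm 0.391 m, τ = 382.2 × 0.391 = 149.4 N·m counterclockwise.
Speaker: 14 × 9.8 = 137.2 N down at 2.74 m → arm 1.6 m, τ = 137.2 × 1.6 = 219.5 N·m clockwise.
Net moment of existing loads = 70.1 N·m clockwise.
The block weighs 14.5 × 9.8 = 142.1 N and must supply an equal counterclockwise moment, so its lever arm about the pivot is 70.1 / 142.1 = 0.493 m.
That puts it at 1.14 − 0.493 = 0.647 m from the left end.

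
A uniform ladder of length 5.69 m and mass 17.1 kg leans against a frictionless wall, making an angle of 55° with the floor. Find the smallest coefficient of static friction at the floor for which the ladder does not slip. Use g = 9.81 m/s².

μ_min ≈ 0.35

Take moments about the foot of the ladder.
Ladder weight 17.1×9.81 = 167.8 N acts at 2.845 m along the ladder; its horizontal arm is 2.845·cos55° = 1.632 m → τ = 273.8 N·m clockwise.
Wall normal N acts horizontally at the top; its moment arm is the height L sinθ = 5.69·sin55° = 4.661 m, counterclockwise.
Balancing moments: N × 4.661 = 273.8, giving N = 58.74 N.
ΣFx = 0 ⇒ f = N_wall = 58.74 N. ΣFy = 0 ⇒ N_floor = 167.8 N.
μ_min = f / N_floor = 58.74 / 167.8 = 0.35.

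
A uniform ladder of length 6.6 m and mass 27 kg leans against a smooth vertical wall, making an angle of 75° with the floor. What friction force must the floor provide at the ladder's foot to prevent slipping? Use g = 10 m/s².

Choose the foot of the ladder as the axis so the floor normal and friction both act there and drop out.
Ladder weight 27×10 = 270 N acts at 3.3 m along the ladder; its horizontal arm is 3.3·cos75° = 0.8541 m → τ = 230.6 N·m clockwise.
Wall normal N acts horizontally at the top; its moment arm is the height L sinθ = 6.6·sin75° = 6.375 m, counterclockwise.
Στ = 0 ⇒ N × 6.375 = 230.6 ⇒ N = 36.2 N.
ΣFx = 0: friction at the foot balances the wall's push, so f = N_wall = 36.2 N.

f ≈ 36.2 N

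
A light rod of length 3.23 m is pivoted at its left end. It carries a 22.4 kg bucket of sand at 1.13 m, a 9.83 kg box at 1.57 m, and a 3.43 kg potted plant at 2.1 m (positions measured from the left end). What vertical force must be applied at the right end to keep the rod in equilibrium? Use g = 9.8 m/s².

F ≈ 145 N

Taking torques about the left end:
Bucket of sand: 22.4 × 9.8 = 219.5 N down at 1.13 m → arm 1.13 m, τ = 219.5 × 1.13 = 248 N·m clockwise.
Box: 9.83 × 9.8 = 96.33 N down at 1.57 m → arm 1.57 m, τ = 96.33 × 1.57 = 151.2 N·m clockwise.
Potted plant: 3.43 × 9.8 = 33.61 N down at 2.1 m → arm 2.1 m, τ = 33.61 × 2.1 = 70.58 N·m clockwise.
Net moment of the loads = 469.8 N·m clockwise.
The upward force F acts at the right end, arm 3.23 m, giving F × 3.23 counterclockwise.
Setting net torque to zero: F × 3.23 = 469.8 → F = 469.8 / 3.23 = 145 N.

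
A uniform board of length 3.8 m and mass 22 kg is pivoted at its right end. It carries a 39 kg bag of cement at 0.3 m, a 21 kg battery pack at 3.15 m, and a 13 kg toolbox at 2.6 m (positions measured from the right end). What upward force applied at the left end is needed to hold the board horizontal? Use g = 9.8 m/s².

Choose the right end as the axis so the unknown pivot reaction has zero arm there.
Beam weight: 22 × 9.8 = 215.6 N down at 1.9 m → arm 1.9 m, τ = 215.6 × 1.9 = 409.6 N·m counterclockwise.
Bag of cement: 39 × 9.8 = 382.2 N down at 0.3 m → arm 0.3 m, τ = 382.2 × 0.3 = 114.7 N·m counterclockwise.
Battery pack: 21 × 9.8 = 205.8 N down at 3.15 m → arm 3.15 m, τ = 205.8 × 3.15 = 648.3 N·m counterclockwise.
Toolbox: 13 × 9.8 = 127.4 N down at 2.6 m → arm 2.6 m, τ = 127.4 × 2.6 = 331.2 N·m counterclockwise.
Net moment of the loads = 1504 N·m counterclockwise.
The upward force F acts at the left end, arm 3.8 m, giving F × 3.8 clockwise.
Setting net torque to zero: F × 3.8 = 1504 → F = 1504 / 3.8 = 396 N.

F ≈ 396 N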